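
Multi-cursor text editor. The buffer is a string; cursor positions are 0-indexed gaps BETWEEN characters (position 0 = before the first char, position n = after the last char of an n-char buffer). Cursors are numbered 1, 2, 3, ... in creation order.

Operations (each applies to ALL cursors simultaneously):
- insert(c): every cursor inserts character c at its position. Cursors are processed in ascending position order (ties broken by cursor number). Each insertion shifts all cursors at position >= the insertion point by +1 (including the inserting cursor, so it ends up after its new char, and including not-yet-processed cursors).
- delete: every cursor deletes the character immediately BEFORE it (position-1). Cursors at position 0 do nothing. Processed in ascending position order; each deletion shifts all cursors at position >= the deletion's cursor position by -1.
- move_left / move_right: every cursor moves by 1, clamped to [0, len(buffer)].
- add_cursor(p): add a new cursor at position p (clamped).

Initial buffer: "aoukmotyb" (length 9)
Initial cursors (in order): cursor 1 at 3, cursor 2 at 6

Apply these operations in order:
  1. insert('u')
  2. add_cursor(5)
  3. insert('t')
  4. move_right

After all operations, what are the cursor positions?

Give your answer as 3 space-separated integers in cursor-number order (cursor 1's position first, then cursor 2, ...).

After op 1 (insert('u')): buffer="aouukmoutyb" (len 11), cursors c1@4 c2@8, authorship ...1...2...
After op 2 (add_cursor(5)): buffer="aouukmoutyb" (len 11), cursors c1@4 c3@5 c2@8, authorship ...1...2...
After op 3 (insert('t')): buffer="aouutktmouttyb" (len 14), cursors c1@5 c3@7 c2@11, authorship ...11.3..22...
After op 4 (move_right): buffer="aouutktmouttyb" (len 14), cursors c1@6 c3@8 c2@12, authorship ...11.3..22...

Answer: 6 12 8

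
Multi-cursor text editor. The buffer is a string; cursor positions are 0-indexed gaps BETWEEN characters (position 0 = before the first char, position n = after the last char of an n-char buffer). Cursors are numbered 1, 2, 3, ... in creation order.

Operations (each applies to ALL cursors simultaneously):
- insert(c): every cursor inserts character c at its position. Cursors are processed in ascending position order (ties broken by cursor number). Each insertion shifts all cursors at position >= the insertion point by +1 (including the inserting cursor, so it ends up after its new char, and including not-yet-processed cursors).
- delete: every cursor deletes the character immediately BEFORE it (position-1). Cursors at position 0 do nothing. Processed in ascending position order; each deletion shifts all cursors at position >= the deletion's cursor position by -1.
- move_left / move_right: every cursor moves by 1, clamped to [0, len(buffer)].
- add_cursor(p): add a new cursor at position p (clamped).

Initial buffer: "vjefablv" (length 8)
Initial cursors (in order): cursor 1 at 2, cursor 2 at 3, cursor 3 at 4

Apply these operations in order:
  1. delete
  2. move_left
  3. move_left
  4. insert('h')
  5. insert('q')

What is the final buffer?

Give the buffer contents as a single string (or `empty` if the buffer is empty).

After op 1 (delete): buffer="vablv" (len 5), cursors c1@1 c2@1 c3@1, authorship .....
After op 2 (move_left): buffer="vablv" (len 5), cursors c1@0 c2@0 c3@0, authorship .....
After op 3 (move_left): buffer="vablv" (len 5), cursors c1@0 c2@0 c3@0, authorship .....
After op 4 (insert('h')): buffer="hhhvablv" (len 8), cursors c1@3 c2@3 c3@3, authorship 123.....
After op 5 (insert('q')): buffer="hhhqqqvablv" (len 11), cursors c1@6 c2@6 c3@6, authorship 123123.....

Answer: hhhqqqvablv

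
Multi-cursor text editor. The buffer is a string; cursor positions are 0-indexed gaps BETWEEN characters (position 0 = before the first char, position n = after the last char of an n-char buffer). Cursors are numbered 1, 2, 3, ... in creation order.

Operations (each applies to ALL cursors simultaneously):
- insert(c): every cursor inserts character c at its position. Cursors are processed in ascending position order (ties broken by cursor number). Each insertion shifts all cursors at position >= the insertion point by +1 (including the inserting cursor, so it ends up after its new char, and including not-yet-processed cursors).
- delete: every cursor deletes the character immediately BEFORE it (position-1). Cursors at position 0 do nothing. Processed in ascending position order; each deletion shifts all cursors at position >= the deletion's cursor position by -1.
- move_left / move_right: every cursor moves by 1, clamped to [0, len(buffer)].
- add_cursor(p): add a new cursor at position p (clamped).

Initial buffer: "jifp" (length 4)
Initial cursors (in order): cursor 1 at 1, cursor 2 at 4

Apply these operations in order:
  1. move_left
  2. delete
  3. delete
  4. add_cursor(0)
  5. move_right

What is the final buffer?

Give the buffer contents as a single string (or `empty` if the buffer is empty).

Answer: jp

Derivation:
After op 1 (move_left): buffer="jifp" (len 4), cursors c1@0 c2@3, authorship ....
After op 2 (delete): buffer="jip" (len 3), cursors c1@0 c2@2, authorship ...
After op 3 (delete): buffer="jp" (len 2), cursors c1@0 c2@1, authorship ..
After op 4 (add_cursor(0)): buffer="jp" (len 2), cursors c1@0 c3@0 c2@1, authorship ..
After op 5 (move_right): buffer="jp" (len 2), cursors c1@1 c3@1 c2@2, authorship ..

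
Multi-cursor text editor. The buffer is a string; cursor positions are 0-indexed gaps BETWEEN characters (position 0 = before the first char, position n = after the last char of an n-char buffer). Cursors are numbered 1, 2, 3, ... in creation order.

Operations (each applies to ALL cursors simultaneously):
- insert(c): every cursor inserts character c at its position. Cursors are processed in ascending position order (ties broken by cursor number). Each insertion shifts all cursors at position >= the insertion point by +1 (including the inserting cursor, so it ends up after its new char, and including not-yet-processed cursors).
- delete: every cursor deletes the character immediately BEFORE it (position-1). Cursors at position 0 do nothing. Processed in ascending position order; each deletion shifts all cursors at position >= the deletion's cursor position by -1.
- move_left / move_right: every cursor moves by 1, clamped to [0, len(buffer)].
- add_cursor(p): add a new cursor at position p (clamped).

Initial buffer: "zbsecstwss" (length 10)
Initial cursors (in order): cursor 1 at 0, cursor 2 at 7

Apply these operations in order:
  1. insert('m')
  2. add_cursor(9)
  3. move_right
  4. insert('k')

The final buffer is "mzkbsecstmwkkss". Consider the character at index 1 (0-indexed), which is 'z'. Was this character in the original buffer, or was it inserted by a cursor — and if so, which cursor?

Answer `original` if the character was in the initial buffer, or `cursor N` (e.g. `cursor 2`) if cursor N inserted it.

After op 1 (insert('m')): buffer="mzbsecstmwss" (len 12), cursors c1@1 c2@9, authorship 1.......2...
After op 2 (add_cursor(9)): buffer="mzbsecstmwss" (len 12), cursors c1@1 c2@9 c3@9, authorship 1.......2...
After op 3 (move_right): buffer="mzbsecstmwss" (len 12), cursors c1@2 c2@10 c3@10, authorship 1.......2...
After op 4 (insert('k')): buffer="mzkbsecstmwkkss" (len 15), cursors c1@3 c2@13 c3@13, authorship 1.1......2.23..
Authorship (.=original, N=cursor N): 1 . 1 . . . . . . 2 . 2 3 . .
Index 1: author = original

Answer: original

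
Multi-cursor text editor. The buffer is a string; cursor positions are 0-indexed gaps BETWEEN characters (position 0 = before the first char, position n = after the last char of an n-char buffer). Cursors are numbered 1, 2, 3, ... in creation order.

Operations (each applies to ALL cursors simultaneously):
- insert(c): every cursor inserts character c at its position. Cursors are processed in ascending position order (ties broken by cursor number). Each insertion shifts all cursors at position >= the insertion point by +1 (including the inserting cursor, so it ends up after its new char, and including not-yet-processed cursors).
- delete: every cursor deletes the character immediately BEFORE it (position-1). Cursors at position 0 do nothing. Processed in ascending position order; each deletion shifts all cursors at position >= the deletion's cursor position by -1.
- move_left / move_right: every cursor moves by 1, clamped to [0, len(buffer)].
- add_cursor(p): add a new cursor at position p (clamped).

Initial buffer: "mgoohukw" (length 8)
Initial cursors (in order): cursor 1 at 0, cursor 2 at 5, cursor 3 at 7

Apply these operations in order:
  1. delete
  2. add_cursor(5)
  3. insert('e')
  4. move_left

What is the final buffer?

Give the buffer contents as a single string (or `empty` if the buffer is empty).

Answer: emgooeueew

Derivation:
After op 1 (delete): buffer="mgoouw" (len 6), cursors c1@0 c2@4 c3@5, authorship ......
After op 2 (add_cursor(5)): buffer="mgoouw" (len 6), cursors c1@0 c2@4 c3@5 c4@5, authorship ......
After op 3 (insert('e')): buffer="emgooeueew" (len 10), cursors c1@1 c2@6 c3@9 c4@9, authorship 1....2.34.
After op 4 (move_left): buffer="emgooeueew" (len 10), cursors c1@0 c2@5 c3@8 c4@8, authorship 1....2.34.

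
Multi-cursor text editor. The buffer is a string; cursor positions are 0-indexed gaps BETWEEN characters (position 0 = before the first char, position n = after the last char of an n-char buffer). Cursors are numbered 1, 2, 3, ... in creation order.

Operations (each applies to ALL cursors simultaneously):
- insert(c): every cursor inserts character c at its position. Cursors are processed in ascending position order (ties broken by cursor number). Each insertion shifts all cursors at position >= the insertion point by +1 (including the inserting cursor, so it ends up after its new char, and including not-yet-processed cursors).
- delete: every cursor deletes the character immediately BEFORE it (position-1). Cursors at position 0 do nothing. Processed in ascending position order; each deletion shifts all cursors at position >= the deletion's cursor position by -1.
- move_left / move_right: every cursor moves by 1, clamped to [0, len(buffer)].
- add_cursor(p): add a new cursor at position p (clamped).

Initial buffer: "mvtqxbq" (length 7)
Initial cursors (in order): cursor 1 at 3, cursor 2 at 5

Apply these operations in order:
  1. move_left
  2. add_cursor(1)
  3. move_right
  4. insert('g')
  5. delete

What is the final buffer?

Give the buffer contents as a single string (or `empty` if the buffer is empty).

Answer: mvtqxbq

Derivation:
After op 1 (move_left): buffer="mvtqxbq" (len 7), cursors c1@2 c2@4, authorship .......
After op 2 (add_cursor(1)): buffer="mvtqxbq" (len 7), cursors c3@1 c1@2 c2@4, authorship .......
After op 3 (move_right): buffer="mvtqxbq" (len 7), cursors c3@2 c1@3 c2@5, authorship .......
After op 4 (insert('g')): buffer="mvgtgqxgbq" (len 10), cursors c3@3 c1@5 c2@8, authorship ..3.1..2..
After op 5 (delete): buffer="mvtqxbq" (len 7), cursors c3@2 c1@3 c2@5, authorship .......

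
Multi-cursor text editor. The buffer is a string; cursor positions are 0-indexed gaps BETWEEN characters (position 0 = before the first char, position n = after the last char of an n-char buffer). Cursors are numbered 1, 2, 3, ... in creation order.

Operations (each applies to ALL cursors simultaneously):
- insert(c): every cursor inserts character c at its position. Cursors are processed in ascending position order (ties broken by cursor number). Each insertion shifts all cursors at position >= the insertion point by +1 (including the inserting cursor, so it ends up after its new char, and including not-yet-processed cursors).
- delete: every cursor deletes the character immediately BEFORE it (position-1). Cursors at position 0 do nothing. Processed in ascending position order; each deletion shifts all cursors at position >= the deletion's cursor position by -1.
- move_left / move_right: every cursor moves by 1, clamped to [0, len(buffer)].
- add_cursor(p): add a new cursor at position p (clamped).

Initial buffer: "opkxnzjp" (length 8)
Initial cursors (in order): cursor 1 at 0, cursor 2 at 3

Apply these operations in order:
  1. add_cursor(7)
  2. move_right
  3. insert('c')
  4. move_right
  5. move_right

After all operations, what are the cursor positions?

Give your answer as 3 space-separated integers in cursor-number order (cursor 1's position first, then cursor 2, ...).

After op 1 (add_cursor(7)): buffer="opkxnzjp" (len 8), cursors c1@0 c2@3 c3@7, authorship ........
After op 2 (move_right): buffer="opkxnzjp" (len 8), cursors c1@1 c2@4 c3@8, authorship ........
After op 3 (insert('c')): buffer="ocpkxcnzjpc" (len 11), cursors c1@2 c2@6 c3@11, authorship .1...2....3
After op 4 (move_right): buffer="ocpkxcnzjpc" (len 11), cursors c1@3 c2@7 c3@11, authorship .1...2....3
After op 5 (move_right): buffer="ocpkxcnzjpc" (len 11), cursors c1@4 c2@8 c3@11, authorship .1...2....3

Answer: 4 8 11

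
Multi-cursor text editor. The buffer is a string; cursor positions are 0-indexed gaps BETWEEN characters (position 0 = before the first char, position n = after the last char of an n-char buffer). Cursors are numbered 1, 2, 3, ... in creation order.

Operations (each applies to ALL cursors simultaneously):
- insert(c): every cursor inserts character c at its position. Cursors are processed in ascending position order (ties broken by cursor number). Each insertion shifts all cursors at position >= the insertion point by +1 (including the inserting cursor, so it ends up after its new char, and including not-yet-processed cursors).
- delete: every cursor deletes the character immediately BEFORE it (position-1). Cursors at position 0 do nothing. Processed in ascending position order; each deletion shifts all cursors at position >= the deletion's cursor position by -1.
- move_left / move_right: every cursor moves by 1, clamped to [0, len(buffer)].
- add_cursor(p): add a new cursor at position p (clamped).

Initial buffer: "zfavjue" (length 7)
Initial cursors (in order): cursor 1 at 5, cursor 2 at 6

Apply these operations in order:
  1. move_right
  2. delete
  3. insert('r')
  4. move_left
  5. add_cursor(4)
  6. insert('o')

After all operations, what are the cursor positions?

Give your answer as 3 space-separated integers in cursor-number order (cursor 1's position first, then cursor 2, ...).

After op 1 (move_right): buffer="zfavjue" (len 7), cursors c1@6 c2@7, authorship .......
After op 2 (delete): buffer="zfavj" (len 5), cursors c1@5 c2@5, authorship .....
After op 3 (insert('r')): buffer="zfavjrr" (len 7), cursors c1@7 c2@7, authorship .....12
After op 4 (move_left): buffer="zfavjrr" (len 7), cursors c1@6 c2@6, authorship .....12
After op 5 (add_cursor(4)): buffer="zfavjrr" (len 7), cursors c3@4 c1@6 c2@6, authorship .....12
After op 6 (insert('o')): buffer="zfavojroor" (len 10), cursors c3@5 c1@9 c2@9, authorship ....3.1122

Answer: 9 9 5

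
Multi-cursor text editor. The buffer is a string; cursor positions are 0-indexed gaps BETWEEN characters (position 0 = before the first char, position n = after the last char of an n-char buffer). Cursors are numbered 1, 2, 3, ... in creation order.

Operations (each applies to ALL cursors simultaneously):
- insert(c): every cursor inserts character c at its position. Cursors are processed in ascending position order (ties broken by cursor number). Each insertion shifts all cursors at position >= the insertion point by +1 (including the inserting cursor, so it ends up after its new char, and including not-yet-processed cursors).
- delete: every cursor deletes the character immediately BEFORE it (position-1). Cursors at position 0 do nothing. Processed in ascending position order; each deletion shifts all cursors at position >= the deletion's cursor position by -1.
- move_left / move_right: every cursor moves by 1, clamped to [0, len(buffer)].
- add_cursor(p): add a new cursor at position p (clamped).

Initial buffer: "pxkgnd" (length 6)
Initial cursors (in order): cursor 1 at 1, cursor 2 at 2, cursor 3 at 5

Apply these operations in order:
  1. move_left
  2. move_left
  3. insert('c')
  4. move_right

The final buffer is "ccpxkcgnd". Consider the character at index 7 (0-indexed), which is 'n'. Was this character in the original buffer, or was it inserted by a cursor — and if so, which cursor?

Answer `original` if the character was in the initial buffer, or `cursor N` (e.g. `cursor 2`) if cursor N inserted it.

After op 1 (move_left): buffer="pxkgnd" (len 6), cursors c1@0 c2@1 c3@4, authorship ......
After op 2 (move_left): buffer="pxkgnd" (len 6), cursors c1@0 c2@0 c3@3, authorship ......
After op 3 (insert('c')): buffer="ccpxkcgnd" (len 9), cursors c1@2 c2@2 c3@6, authorship 12...3...
After op 4 (move_right): buffer="ccpxkcgnd" (len 9), cursors c1@3 c2@3 c3@7, authorship 12...3...
Authorship (.=original, N=cursor N): 1 2 . . . 3 . . .
Index 7: author = original

Answer: original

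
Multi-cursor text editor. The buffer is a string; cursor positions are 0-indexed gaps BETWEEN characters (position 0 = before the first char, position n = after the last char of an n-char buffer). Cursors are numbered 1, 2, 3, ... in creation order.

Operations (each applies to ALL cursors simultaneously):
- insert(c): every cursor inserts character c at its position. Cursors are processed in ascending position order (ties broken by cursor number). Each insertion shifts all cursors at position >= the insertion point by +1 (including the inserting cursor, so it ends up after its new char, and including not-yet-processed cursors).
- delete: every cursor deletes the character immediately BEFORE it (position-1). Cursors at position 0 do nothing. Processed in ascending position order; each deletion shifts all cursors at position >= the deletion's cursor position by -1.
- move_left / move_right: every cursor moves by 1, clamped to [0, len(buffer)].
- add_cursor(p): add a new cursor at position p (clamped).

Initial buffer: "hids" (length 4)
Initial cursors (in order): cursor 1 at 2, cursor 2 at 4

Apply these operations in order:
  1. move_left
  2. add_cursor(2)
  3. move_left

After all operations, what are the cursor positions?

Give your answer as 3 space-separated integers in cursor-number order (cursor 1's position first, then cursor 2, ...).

After op 1 (move_left): buffer="hids" (len 4), cursors c1@1 c2@3, authorship ....
After op 2 (add_cursor(2)): buffer="hids" (len 4), cursors c1@1 c3@2 c2@3, authorship ....
After op 3 (move_left): buffer="hids" (len 4), cursors c1@0 c3@1 c2@2, authorship ....

Answer: 0 2 1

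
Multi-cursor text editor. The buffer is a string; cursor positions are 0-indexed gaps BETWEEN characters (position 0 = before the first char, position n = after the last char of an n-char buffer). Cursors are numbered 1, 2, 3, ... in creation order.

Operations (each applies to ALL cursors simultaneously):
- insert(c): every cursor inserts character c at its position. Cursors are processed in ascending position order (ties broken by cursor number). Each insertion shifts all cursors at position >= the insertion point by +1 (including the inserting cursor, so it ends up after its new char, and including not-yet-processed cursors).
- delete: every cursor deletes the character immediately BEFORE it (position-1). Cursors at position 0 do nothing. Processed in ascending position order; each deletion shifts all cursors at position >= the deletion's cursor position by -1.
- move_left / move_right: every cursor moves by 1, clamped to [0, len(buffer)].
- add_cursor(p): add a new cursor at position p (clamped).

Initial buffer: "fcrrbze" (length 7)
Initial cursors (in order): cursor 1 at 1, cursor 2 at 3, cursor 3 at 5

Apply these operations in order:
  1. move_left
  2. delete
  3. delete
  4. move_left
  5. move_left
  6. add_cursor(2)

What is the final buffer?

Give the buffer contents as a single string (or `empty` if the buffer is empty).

After op 1 (move_left): buffer="fcrrbze" (len 7), cursors c1@0 c2@2 c3@4, authorship .......
After op 2 (delete): buffer="frbze" (len 5), cursors c1@0 c2@1 c3@2, authorship .....
After op 3 (delete): buffer="bze" (len 3), cursors c1@0 c2@0 c3@0, authorship ...
After op 4 (move_left): buffer="bze" (len 3), cursors c1@0 c2@0 c3@0, authorship ...
After op 5 (move_left): buffer="bze" (len 3), cursors c1@0 c2@0 c3@0, authorship ...
After op 6 (add_cursor(2)): buffer="bze" (len 3), cursors c1@0 c2@0 c3@0 c4@2, authorship ...

Answer: bze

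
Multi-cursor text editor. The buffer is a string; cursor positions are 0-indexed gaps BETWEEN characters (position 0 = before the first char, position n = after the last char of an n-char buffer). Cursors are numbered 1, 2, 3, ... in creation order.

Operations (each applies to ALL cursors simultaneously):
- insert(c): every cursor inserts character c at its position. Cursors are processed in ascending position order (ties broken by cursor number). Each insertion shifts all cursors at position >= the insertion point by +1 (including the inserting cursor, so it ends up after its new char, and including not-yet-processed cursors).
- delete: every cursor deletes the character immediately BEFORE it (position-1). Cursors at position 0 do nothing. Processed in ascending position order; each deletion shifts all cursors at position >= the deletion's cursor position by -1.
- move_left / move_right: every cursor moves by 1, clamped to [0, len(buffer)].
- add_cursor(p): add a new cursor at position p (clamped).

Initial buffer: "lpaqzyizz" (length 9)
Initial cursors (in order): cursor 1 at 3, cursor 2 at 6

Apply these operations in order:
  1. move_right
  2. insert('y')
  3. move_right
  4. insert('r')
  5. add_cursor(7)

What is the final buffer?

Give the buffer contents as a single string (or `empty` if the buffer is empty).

After op 1 (move_right): buffer="lpaqzyizz" (len 9), cursors c1@4 c2@7, authorship .........
After op 2 (insert('y')): buffer="lpaqyzyiyzz" (len 11), cursors c1@5 c2@9, authorship ....1...2..
After op 3 (move_right): buffer="lpaqyzyiyzz" (len 11), cursors c1@6 c2@10, authorship ....1...2..
After op 4 (insert('r')): buffer="lpaqyzryiyzrz" (len 13), cursors c1@7 c2@12, authorship ....1.1..2.2.
After op 5 (add_cursor(7)): buffer="lpaqyzryiyzrz" (len 13), cursors c1@7 c3@7 c2@12, authorship ....1.1..2.2.

Answer: lpaqyzryiyzrz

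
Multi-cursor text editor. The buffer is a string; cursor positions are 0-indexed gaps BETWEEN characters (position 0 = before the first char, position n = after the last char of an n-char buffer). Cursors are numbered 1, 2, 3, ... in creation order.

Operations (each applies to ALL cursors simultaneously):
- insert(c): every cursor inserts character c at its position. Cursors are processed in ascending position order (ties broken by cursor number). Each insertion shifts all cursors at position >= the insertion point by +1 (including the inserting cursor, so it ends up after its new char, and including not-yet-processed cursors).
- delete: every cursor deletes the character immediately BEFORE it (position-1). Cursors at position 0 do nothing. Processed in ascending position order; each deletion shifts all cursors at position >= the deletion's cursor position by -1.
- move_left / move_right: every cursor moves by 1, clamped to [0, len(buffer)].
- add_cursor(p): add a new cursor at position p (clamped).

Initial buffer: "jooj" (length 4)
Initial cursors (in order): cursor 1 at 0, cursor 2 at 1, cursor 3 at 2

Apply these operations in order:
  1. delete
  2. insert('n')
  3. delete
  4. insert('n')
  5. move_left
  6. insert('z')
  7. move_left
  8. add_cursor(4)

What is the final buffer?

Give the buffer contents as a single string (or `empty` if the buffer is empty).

Answer: nnzzznoj

Derivation:
After op 1 (delete): buffer="oj" (len 2), cursors c1@0 c2@0 c3@0, authorship ..
After op 2 (insert('n')): buffer="nnnoj" (len 5), cursors c1@3 c2@3 c3@3, authorship 123..
After op 3 (delete): buffer="oj" (len 2), cursors c1@0 c2@0 c3@0, authorship ..
After op 4 (insert('n')): buffer="nnnoj" (len 5), cursors c1@3 c2@3 c3@3, authorship 123..
After op 5 (move_left): buffer="nnnoj" (len 5), cursors c1@2 c2@2 c3@2, authorship 123..
After op 6 (insert('z')): buffer="nnzzznoj" (len 8), cursors c1@5 c2@5 c3@5, authorship 121233..
After op 7 (move_left): buffer="nnzzznoj" (len 8), cursors c1@4 c2@4 c3@4, authorship 121233..
After op 8 (add_cursor(4)): buffer="nnzzznoj" (len 8), cursors c1@4 c2@4 c3@4 c4@4, authorship 121233..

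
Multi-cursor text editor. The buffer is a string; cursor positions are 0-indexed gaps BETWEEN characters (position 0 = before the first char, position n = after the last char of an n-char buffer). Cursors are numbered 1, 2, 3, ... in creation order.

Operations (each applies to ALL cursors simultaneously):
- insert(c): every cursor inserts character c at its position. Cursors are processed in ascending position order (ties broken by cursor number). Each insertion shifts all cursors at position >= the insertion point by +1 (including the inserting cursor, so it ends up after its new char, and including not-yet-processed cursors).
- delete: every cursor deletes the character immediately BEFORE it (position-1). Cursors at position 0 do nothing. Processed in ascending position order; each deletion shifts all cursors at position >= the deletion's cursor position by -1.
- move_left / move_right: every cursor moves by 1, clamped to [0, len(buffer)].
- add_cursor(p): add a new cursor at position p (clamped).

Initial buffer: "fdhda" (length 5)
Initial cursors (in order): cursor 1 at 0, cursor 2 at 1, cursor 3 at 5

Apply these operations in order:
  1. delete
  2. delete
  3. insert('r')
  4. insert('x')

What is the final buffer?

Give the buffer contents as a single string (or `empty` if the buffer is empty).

Answer: rrxxdhrx

Derivation:
After op 1 (delete): buffer="dhd" (len 3), cursors c1@0 c2@0 c3@3, authorship ...
After op 2 (delete): buffer="dh" (len 2), cursors c1@0 c2@0 c3@2, authorship ..
After op 3 (insert('r')): buffer="rrdhr" (len 5), cursors c1@2 c2@2 c3@5, authorship 12..3
After op 4 (insert('x')): buffer="rrxxdhrx" (len 8), cursors c1@4 c2@4 c3@8, authorship 1212..33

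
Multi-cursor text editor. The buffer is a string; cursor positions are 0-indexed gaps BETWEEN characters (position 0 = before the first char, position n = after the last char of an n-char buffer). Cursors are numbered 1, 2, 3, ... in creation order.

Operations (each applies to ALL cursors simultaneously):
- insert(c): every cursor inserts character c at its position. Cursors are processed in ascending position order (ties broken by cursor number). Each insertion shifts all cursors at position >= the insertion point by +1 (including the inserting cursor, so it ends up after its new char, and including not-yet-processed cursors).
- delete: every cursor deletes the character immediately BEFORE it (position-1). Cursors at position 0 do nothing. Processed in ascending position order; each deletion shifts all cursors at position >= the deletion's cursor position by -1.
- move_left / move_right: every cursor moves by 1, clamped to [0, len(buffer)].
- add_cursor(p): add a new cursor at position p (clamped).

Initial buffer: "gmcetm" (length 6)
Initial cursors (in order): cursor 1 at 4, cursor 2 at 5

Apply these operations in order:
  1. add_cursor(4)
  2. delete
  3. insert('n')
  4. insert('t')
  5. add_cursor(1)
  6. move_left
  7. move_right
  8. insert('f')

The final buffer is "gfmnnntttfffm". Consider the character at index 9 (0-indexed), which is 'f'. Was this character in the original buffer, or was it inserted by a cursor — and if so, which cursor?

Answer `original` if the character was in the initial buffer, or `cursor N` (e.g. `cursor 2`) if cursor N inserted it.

After op 1 (add_cursor(4)): buffer="gmcetm" (len 6), cursors c1@4 c3@4 c2@5, authorship ......
After op 2 (delete): buffer="gmm" (len 3), cursors c1@2 c2@2 c3@2, authorship ...
After op 3 (insert('n')): buffer="gmnnnm" (len 6), cursors c1@5 c2@5 c3@5, authorship ..123.
After op 4 (insert('t')): buffer="gmnnntttm" (len 9), cursors c1@8 c2@8 c3@8, authorship ..123123.
After op 5 (add_cursor(1)): buffer="gmnnntttm" (len 9), cursors c4@1 c1@8 c2@8 c3@8, authorship ..123123.
After op 6 (move_left): buffer="gmnnntttm" (len 9), cursors c4@0 c1@7 c2@7 c3@7, authorship ..123123.
After op 7 (move_right): buffer="gmnnntttm" (len 9), cursors c4@1 c1@8 c2@8 c3@8, authorship ..123123.
After op 8 (insert('f')): buffer="gfmnnntttfffm" (len 13), cursors c4@2 c1@12 c2@12 c3@12, authorship .4.123123123.
Authorship (.=original, N=cursor N): . 4 . 1 2 3 1 2 3 1 2 3 .
Index 9: author = 1

Answer: cursor 1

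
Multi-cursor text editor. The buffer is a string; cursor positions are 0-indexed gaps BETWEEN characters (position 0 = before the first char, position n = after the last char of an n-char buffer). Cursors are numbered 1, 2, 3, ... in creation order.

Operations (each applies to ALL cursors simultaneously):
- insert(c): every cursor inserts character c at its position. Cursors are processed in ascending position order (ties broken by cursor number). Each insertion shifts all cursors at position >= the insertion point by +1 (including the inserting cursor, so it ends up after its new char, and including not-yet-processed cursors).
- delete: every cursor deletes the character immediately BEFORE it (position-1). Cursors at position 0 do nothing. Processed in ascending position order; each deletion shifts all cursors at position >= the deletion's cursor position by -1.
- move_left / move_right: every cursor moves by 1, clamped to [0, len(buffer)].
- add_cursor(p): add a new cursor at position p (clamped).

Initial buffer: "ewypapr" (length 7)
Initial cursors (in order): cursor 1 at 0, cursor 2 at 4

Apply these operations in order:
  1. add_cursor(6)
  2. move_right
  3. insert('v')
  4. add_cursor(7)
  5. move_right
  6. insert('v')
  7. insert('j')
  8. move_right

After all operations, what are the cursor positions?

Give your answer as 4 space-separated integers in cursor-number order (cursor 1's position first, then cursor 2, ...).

Answer: 6 15 18 15

Derivation:
After op 1 (add_cursor(6)): buffer="ewypapr" (len 7), cursors c1@0 c2@4 c3@6, authorship .......
After op 2 (move_right): buffer="ewypapr" (len 7), cursors c1@1 c2@5 c3@7, authorship .......
After op 3 (insert('v')): buffer="evwypavprv" (len 10), cursors c1@2 c2@7 c3@10, authorship .1....2..3
After op 4 (add_cursor(7)): buffer="evwypavprv" (len 10), cursors c1@2 c2@7 c4@7 c3@10, authorship .1....2..3
After op 5 (move_right): buffer="evwypavprv" (len 10), cursors c1@3 c2@8 c4@8 c3@10, authorship .1....2..3
After op 6 (insert('v')): buffer="evwvypavpvvrvv" (len 14), cursors c1@4 c2@11 c4@11 c3@14, authorship .1.1...2.24.33
After op 7 (insert('j')): buffer="evwvjypavpvvjjrvvj" (len 18), cursors c1@5 c2@14 c4@14 c3@18, authorship .1.11...2.2424.333
After op 8 (move_right): buffer="evwvjypavpvvjjrvvj" (len 18), cursors c1@6 c2@15 c4@15 c3@18, authorship .1.11...2.2424.333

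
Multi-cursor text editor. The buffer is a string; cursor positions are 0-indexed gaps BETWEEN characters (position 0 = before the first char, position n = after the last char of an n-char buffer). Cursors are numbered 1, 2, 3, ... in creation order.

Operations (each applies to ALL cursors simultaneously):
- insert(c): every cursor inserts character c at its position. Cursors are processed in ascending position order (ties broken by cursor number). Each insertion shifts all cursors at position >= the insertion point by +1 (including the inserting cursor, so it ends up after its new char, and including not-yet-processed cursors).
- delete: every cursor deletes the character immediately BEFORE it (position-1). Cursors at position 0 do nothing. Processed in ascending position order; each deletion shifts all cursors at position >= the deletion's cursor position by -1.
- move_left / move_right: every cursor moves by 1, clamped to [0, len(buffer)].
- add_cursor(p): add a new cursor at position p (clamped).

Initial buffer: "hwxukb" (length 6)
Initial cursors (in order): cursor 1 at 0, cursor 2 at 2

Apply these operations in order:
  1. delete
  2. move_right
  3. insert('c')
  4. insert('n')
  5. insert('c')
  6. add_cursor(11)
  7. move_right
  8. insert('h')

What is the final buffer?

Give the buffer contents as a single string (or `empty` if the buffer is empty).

After op 1 (delete): buffer="hxukb" (len 5), cursors c1@0 c2@1, authorship .....
After op 2 (move_right): buffer="hxukb" (len 5), cursors c1@1 c2@2, authorship .....
After op 3 (insert('c')): buffer="hcxcukb" (len 7), cursors c1@2 c2@4, authorship .1.2...
After op 4 (insert('n')): buffer="hcnxcnukb" (len 9), cursors c1@3 c2@6, authorship .11.22...
After op 5 (insert('c')): buffer="hcncxcncukb" (len 11), cursors c1@4 c2@8, authorship .111.222...
After op 6 (add_cursor(11)): buffer="hcncxcncukb" (len 11), cursors c1@4 c2@8 c3@11, authorship .111.222...
After op 7 (move_right): buffer="hcncxcncukb" (len 11), cursors c1@5 c2@9 c3@11, authorship .111.222...
After op 8 (insert('h')): buffer="hcncxhcncuhkbh" (len 14), cursors c1@6 c2@11 c3@14, authorship .111.1222.2..3

Answer: hcncxhcncuhkbh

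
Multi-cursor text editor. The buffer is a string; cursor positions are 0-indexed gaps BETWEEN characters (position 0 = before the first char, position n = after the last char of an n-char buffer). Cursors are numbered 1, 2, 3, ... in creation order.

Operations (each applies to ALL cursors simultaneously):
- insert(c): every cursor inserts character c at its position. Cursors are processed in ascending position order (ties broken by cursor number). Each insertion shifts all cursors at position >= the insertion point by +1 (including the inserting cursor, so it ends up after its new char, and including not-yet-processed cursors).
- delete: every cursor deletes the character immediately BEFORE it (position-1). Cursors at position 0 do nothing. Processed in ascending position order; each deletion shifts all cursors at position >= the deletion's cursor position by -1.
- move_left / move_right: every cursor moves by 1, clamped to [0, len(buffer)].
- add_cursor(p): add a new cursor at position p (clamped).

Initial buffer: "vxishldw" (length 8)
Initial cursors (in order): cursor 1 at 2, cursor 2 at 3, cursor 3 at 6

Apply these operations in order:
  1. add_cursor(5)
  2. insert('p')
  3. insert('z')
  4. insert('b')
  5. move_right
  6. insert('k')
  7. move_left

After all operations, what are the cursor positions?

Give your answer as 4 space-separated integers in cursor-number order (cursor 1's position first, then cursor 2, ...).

After op 1 (add_cursor(5)): buffer="vxishldw" (len 8), cursors c1@2 c2@3 c4@5 c3@6, authorship ........
After op 2 (insert('p')): buffer="vxpipshplpdw" (len 12), cursors c1@3 c2@5 c4@8 c3@10, authorship ..1.2..4.3..
After op 3 (insert('z')): buffer="vxpzipzshpzlpzdw" (len 16), cursors c1@4 c2@7 c4@11 c3@14, authorship ..11.22..44.33..
After op 4 (insert('b')): buffer="vxpzbipzbshpzblpzbdw" (len 20), cursors c1@5 c2@9 c4@14 c3@18, authorship ..111.222..444.333..
After op 5 (move_right): buffer="vxpzbipzbshpzblpzbdw" (len 20), cursors c1@6 c2@10 c4@15 c3@19, authorship ..111.222..444.333..
After op 6 (insert('k')): buffer="vxpzbikpzbskhpzblkpzbdkw" (len 24), cursors c1@7 c2@12 c4@18 c3@23, authorship ..111.1222.2.444.4333.3.
After op 7 (move_left): buffer="vxpzbikpzbskhpzblkpzbdkw" (len 24), cursors c1@6 c2@11 c4@17 c3@22, authorship ..111.1222.2.444.4333.3.

Answer: 6 11 22 17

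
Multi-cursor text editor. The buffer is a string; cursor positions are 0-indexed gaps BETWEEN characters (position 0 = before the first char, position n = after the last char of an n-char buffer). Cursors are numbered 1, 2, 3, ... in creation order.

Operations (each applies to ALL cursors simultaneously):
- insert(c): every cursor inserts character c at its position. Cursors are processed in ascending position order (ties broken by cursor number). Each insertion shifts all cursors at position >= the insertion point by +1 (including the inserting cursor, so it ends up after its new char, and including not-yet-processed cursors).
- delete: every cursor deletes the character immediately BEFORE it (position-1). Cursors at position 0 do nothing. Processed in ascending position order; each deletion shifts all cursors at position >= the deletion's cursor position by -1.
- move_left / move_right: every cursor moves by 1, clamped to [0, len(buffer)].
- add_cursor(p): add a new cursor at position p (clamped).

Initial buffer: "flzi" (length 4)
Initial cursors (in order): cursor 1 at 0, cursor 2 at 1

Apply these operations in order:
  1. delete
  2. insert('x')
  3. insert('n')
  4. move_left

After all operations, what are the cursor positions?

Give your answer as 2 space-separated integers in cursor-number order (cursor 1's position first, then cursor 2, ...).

After op 1 (delete): buffer="lzi" (len 3), cursors c1@0 c2@0, authorship ...
After op 2 (insert('x')): buffer="xxlzi" (len 5), cursors c1@2 c2@2, authorship 12...
After op 3 (insert('n')): buffer="xxnnlzi" (len 7), cursors c1@4 c2@4, authorship 1212...
After op 4 (move_left): buffer="xxnnlzi" (len 7), cursors c1@3 c2@3, authorship 1212...

Answer: 3 3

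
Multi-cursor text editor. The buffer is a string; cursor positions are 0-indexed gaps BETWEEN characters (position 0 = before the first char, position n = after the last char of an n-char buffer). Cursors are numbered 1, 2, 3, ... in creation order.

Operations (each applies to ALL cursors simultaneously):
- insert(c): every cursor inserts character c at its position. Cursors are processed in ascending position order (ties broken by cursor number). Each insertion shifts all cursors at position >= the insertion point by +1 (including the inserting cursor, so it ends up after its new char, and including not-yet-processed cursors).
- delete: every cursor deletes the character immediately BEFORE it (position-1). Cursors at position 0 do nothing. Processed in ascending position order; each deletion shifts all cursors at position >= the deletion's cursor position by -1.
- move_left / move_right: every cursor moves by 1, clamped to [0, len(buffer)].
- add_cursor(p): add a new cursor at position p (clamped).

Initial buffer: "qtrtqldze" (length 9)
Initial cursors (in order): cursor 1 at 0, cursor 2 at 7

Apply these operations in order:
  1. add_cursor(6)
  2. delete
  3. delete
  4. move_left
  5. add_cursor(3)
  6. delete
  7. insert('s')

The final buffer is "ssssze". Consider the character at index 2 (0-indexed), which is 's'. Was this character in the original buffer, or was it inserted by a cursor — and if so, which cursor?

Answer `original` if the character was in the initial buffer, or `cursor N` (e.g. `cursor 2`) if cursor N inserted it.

Answer: cursor 3

Derivation:
After op 1 (add_cursor(6)): buffer="qtrtqldze" (len 9), cursors c1@0 c3@6 c2@7, authorship .........
After op 2 (delete): buffer="qtrtqze" (len 7), cursors c1@0 c2@5 c3@5, authorship .......
After op 3 (delete): buffer="qtrze" (len 5), cursors c1@0 c2@3 c3@3, authorship .....
After op 4 (move_left): buffer="qtrze" (len 5), cursors c1@0 c2@2 c3@2, authorship .....
After op 5 (add_cursor(3)): buffer="qtrze" (len 5), cursors c1@0 c2@2 c3@2 c4@3, authorship .....
After op 6 (delete): buffer="ze" (len 2), cursors c1@0 c2@0 c3@0 c4@0, authorship ..
After op 7 (insert('s')): buffer="ssssze" (len 6), cursors c1@4 c2@4 c3@4 c4@4, authorship 1234..
Authorship (.=original, N=cursor N): 1 2 3 4 . .
Index 2: author = 3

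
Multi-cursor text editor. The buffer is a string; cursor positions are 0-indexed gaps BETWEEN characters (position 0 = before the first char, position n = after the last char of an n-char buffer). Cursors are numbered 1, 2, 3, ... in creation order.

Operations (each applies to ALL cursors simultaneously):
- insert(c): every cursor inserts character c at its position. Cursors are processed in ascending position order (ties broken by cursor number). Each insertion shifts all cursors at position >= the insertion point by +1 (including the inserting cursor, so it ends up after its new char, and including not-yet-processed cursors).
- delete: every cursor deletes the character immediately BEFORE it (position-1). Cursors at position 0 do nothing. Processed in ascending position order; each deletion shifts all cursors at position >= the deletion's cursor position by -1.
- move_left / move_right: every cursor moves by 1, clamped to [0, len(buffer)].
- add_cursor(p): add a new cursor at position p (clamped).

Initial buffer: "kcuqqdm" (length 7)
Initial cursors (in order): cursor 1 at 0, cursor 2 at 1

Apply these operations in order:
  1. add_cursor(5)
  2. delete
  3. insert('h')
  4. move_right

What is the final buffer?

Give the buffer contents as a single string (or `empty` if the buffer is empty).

Answer: hhcuqhdm

Derivation:
After op 1 (add_cursor(5)): buffer="kcuqqdm" (len 7), cursors c1@0 c2@1 c3@5, authorship .......
After op 2 (delete): buffer="cuqdm" (len 5), cursors c1@0 c2@0 c3@3, authorship .....
After op 3 (insert('h')): buffer="hhcuqhdm" (len 8), cursors c1@2 c2@2 c3@6, authorship 12...3..
After op 4 (move_right): buffer="hhcuqhdm" (len 8), cursors c1@3 c2@3 c3@7, authorship 12...3..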